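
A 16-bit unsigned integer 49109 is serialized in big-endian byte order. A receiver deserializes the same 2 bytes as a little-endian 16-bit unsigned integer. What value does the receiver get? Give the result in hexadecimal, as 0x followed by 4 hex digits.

49109 in 16-bit hexadecimal is 0xBFD5.
Stored big-endian, the bytes at ascending addresses are BF D5.
Read back as little-endian, the first byte is least significant, giving 0xD5BF.

0xD5BF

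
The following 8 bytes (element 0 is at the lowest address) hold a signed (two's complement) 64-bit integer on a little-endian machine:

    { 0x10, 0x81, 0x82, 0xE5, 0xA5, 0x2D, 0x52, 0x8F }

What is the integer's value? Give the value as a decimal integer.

Little-endian stores the least-significant byte at the lowest address.
Reassemble most-significant byte first: 8F 52 2D A5 E5 82 81 10 → 0x8F522DA5E5828110.
Top bit is set, so as a signed 64-bit value this is 0x8F522DA5E5828110 − 2^64 = -8119376987652194032.

-8119376987652194032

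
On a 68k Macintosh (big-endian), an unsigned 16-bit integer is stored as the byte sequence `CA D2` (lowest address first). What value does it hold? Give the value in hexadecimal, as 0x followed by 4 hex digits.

Big-endian stores the most-significant byte at the lowest address.
The bytes are already most-significant first: 0xCAD2.

0xCAD2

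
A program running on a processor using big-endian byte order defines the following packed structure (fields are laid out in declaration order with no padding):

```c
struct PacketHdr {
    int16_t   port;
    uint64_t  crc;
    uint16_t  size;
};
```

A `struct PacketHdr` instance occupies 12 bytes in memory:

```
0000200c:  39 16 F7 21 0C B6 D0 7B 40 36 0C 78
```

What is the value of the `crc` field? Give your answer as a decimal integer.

17807528380920971318

`crc` follows `port` (2 bytes), so it starts at byte offset 2 and occupies 8 bytes.
Bytes at offsets 2..9: F7 21 0C B6 D0 7B 40 36.
Big-endian: lowest address holds the most-significant byte.
The bytes are already most-significant first: 0xF7210CB6D07B4036.
0xF7210CB6D07B4036 = 17807528380920971318.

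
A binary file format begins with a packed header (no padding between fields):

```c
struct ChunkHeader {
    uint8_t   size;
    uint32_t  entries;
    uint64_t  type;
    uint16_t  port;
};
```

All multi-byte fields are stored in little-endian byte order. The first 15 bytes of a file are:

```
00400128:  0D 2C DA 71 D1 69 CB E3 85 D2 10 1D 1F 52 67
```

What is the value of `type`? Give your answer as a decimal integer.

2241966685875850089

`type` follows `size` (1 B), `entries` (4 B), so it starts at offset 1 + 4 = 5 and occupies 8 bytes.
Bytes at offsets 5..12: 69 CB E3 85 D2 10 1D 1F.
Little-endian stores the least-significant byte at the lowest address.
Reassemble most-significant byte first: 1F 1D 10 D2 85 E3 CB 69 → 0x1F1D10D285E3CB69.
0x1F1D10D285E3CB69 = 2241966685875850089.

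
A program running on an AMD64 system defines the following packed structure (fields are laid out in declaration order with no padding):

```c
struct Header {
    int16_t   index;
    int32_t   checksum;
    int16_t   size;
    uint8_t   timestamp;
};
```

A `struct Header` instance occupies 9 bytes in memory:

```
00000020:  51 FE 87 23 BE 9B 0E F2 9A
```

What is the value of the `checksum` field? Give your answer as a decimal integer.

-1682037881

`checksum` follows `index` (2 bytes), so it starts at byte offset 2 and occupies 4 bytes.
Bytes at offsets 2..5: 87 23 BE 9B.
Little-endian stores the least-significant byte at the lowest address.
Reassemble most-significant byte first: 9B BE 23 87 → 0x9BBE2387.
Top bit is set, so as a signed 32-bit value this is 0x9BBE2387 − 2^32 = -1682037881.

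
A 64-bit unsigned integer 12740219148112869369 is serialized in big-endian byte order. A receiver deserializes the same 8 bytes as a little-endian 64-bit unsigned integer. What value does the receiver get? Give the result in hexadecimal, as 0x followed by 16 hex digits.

0xF9B7E58BD059CEB0

12740219148112869369 in 64-bit hexadecimal is 0xB0CE59D08BE5B7F9.
Stored big-endian, the bytes at ascending addresses are B0 CE 59 D0 8B E5 B7 F9.
Read back as little-endian, the first byte is least significant, giving 0xF9B7E58BD059CEB0.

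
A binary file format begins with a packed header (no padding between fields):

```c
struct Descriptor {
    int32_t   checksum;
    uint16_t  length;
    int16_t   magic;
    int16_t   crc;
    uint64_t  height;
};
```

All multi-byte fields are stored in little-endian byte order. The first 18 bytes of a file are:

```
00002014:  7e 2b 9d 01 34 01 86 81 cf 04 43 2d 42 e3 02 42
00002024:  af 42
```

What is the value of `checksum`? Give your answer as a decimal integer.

27077502

`checksum` is the first field, at byte offset 0, occupying 4 bytes.
Bytes at offsets 0..3: 7E 2B 9D 01.
Little-endian: lowest address holds the least-significant byte.
Reassemble most-significant byte first: 01 9D 2B 7E → 0x019D2B7E.
0x019D2B7E = 27077502.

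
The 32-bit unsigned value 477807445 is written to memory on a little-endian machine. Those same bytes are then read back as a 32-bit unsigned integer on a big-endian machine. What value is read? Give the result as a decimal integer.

477807445 in 32-bit hexadecimal is 0x1C7AC355.
Stored little-endian, the bytes at ascending addresses are 55 C3 7A 1C.
Read back as big-endian, the last byte is least significant, giving 0x55C37A1C.
0x55C37A1C = 1438874140.

1438874140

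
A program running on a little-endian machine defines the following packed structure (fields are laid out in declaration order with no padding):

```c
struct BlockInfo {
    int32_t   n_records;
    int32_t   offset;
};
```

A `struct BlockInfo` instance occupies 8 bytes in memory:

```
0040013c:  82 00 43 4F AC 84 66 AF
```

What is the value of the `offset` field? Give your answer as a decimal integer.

-1352235860

`offset` follows `n_records` (4 bytes), so it starts at byte offset 4 and occupies 4 bytes.
Bytes at offsets 4..7: AC 84 66 AF.
Little-endian stores the least-significant byte at the lowest address.
Reassemble most-significant byte first: AF 66 84 AC → 0xAF6684AC.
Top bit is set, so as a signed 32-bit value this is 0xAF6684AC − 2^32 = -1352235860.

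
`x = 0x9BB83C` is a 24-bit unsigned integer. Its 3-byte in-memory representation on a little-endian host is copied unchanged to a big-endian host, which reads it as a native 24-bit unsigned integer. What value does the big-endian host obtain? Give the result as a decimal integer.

Stored little-endian, the bytes at ascending addresses are 3C B8 9B.
Read back as big-endian, the last byte is least significant, giving 0x3CB89B.
0x3CB89B = 3979419.

3979419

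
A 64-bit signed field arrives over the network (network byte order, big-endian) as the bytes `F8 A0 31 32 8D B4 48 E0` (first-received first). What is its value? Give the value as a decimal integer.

-531370662834190112

Big-endian: lowest address holds the most-significant byte.
The bytes are already most-significant first: 0xF8A031328DB448E0.
Top bit is set, so as a signed 64-bit value this is 0xF8A031328DB448E0 − 2^64 = -531370662834190112.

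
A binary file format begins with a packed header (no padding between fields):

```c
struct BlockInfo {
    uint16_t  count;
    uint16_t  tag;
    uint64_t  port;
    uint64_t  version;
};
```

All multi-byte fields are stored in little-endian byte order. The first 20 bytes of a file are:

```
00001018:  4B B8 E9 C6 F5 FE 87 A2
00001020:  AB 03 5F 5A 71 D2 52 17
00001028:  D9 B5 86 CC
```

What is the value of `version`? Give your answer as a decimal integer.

`version` follows `count` (2 B), `tag` (2 B), `port` (8 B), so it starts at offset 2 + 2 + 8 = 12 and occupies 8 bytes.
Bytes at offsets 12..19: 71 D2 52 17 D9 B5 86 CC.
Little-endian stores the least-significant byte at the lowest address.
Reassemble most-significant byte first: CC 86 B5 D9 17 52 D2 71 → 0xCC86B5D91752D271.
0xCC86B5D91752D271 = 14737666774620361329.

14737666774620361329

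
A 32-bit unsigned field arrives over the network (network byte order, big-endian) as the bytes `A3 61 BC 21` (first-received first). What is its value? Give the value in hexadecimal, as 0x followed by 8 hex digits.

Big-endian: lowest address holds the most-significant byte.
The bytes are already most-significant first: 0xA361BC21.

0xA361BC21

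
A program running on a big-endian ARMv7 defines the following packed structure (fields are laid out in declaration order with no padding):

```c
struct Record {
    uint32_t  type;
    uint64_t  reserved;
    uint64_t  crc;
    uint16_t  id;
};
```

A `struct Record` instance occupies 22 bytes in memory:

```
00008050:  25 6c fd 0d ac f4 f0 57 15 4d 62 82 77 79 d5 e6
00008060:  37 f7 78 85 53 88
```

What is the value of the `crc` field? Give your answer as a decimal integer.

`crc` follows `type` (4 B), `reserved` (8 B), so it starts at offset 4 + 8 = 12 and occupies 8 bytes.
Bytes at offsets 12..19: 77 79 D5 E6 37 F7 78 85.
Big-endian: lowest address holds the most-significant byte.
The bytes are already most-significant first: 0x7779D5E637F77885.
0x7779D5E637F77885 = 8609147347453573253.

8609147347453573253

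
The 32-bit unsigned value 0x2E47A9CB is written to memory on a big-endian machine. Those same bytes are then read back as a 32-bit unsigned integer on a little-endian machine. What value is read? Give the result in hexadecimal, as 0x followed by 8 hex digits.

Stored big-endian, the bytes at ascending addresses are 2E 47 A9 CB.
Read back as little-endian, the first byte is least significant, giving 0xCBA9472E.

0xCBA9472E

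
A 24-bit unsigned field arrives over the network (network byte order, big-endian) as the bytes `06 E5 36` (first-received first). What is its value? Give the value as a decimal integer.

451894

Big-endian: lowest address holds the most-significant byte.
The bytes are already most-significant first: 0x06E536.
0x06E536 = 451894.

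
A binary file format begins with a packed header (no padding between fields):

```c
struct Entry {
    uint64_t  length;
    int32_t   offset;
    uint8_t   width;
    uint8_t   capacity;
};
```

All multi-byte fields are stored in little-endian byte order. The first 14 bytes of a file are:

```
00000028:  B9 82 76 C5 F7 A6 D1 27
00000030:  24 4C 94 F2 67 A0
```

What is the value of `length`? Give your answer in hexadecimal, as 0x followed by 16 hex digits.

0x27D1A6F7C57682B9

`length` is the first field, at byte offset 0, occupying 8 bytes.
Bytes at offsets 0..7: B9 82 76 C5 F7 A6 D1 27.
Little-endian stores the least-significant byte at the lowest address.
Reassemble most-significant byte first: 27 D1 A6 F7 C5 76 82 B9 → 0x27D1A6F7C57682B9.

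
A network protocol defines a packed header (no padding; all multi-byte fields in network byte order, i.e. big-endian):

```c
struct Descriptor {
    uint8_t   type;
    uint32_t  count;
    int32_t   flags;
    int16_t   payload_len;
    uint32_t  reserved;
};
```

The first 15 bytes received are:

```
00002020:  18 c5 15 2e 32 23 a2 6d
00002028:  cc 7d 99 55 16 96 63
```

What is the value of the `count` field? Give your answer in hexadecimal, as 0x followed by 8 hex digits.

`count` follows `type` (1 byte), so it starts at byte offset 1 and occupies 4 bytes.
Bytes at offsets 1..4: C5 15 2E 32.
Big-endian: lowest address holds the most-significant byte.
The bytes are already most-significant first: 0xC5152E32.

0xC5152E32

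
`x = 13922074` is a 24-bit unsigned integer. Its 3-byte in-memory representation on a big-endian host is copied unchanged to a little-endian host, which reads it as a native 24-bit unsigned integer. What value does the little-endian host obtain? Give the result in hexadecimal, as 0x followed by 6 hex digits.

13922074 in 24-bit hexadecimal is 0xD46F1A.
Stored big-endian, the bytes at ascending addresses are D4 6F 1A.
Read back as little-endian, the first byte is least significant, giving 0x1A6FD4.

0x1A6FD4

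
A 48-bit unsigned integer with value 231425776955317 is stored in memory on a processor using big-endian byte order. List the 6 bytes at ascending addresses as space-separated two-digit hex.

231425776955317 in hexadecimal, padded to 48 bits, is 0xD27B033A2FB5.
Split into bytes (most-significant first): D2 7B 03 3A 2F B5.
In big-endian order the high byte comes first in memory.
So the memory order matches the most-significant-first order: D2 7B 03 3A 2F B5.

D2 7B 03 3A 2F B5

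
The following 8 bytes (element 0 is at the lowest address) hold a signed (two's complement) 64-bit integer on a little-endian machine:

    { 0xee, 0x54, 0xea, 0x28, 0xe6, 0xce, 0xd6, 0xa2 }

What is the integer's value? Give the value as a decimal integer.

-6712950706624899858

Little-endian: lowest address holds the least-significant byte.
Reassemble most-significant byte first: A2 D6 CE E6 28 EA 54 EE → 0xA2D6CEE628EA54EE.
Top bit is set, so as a signed 64-bit value this is 0xA2D6CEE628EA54EE − 2^64 = -6712950706624899858.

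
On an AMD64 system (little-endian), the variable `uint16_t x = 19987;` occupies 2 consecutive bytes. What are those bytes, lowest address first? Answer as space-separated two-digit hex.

13 4E

19987 in hexadecimal, padded to 16 bits, is 0x4E13.
Split into bytes (most-significant first): 4E 13.
In little-endian order the low byte comes first in memory.
So at ascending addresses the bytes are 13 4E.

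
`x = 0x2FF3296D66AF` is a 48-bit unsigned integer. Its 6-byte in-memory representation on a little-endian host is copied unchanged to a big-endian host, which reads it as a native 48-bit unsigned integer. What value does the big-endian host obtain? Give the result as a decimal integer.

192854452990767

Stored little-endian, the bytes at ascending addresses are AF 66 6D 29 F3 2F.
Read back as big-endian, the last byte is least significant, giving 0xAF666D29F32F.
0xAF666D29F32F = 192854452990767.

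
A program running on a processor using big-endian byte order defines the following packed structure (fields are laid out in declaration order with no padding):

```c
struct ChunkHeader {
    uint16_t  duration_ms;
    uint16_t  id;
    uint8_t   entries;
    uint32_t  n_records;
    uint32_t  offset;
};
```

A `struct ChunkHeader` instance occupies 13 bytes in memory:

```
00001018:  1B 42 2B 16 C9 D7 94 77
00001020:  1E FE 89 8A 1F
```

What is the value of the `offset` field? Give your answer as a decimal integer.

4270426655

`offset` follows `duration_ms` (2 B), `id` (2 B), `entries` (1 B), `n_records` (4 B), so it starts at offset 2 + 2 + 1 + 4 = 9 and occupies 4 bytes.
Bytes at offsets 9..12: FE 89 8A 1F.
Big-endian: lowest address holds the most-significant byte.
The bytes are already most-significant first: 0xFE898A1F.
0xFE898A1F = 4270426655.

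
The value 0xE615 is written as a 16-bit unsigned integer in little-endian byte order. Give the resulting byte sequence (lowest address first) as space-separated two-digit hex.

15 E6

Split into bytes (most-significant first): E6 15.
In little-endian order the low byte comes first in memory.
So at ascending addresses the bytes are 15 E6.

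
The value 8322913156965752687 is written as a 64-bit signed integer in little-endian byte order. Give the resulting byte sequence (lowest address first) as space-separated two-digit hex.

8322913156965752687 in hexadecimal, padded to 64 bits, is 0x7380ED6B695E5F6F.
Split into bytes (most-significant first): 73 80 ED 6B 69 5E 5F 6F.
Little-endian stores the least-significant byte at the lowest address.
So at ascending addresses the bytes are 6F 5F 5E 69 6B ED 80 73.

6F 5F 5E 69 6B ED 80 73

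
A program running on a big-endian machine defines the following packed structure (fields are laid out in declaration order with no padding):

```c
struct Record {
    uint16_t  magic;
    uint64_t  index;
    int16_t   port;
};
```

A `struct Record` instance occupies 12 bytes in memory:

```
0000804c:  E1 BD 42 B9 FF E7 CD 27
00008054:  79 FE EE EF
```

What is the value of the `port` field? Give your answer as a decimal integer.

`port` follows `magic` (2 B), `index` (8 B), so it starts at offset 2 + 8 = 10 and occupies 2 bytes.
Bytes at offsets 10..11: EE EF.
In big-endian order the high byte comes first in memory.
The bytes are already most-significant first: 0xEEEF.
Top bit is set, so as a signed 16-bit value this is 0xEEEF − 2^16 = -4369.

-4369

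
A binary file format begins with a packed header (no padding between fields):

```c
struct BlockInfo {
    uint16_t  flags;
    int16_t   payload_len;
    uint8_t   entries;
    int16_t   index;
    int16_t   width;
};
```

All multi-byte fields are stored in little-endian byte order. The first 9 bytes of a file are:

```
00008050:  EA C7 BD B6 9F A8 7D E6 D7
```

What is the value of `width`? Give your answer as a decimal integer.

`width` follows `flags` (2 B), `payload_len` (2 B), `entries` (1 B), `index` (2 B), so it starts at offset 2 + 2 + 1 + 2 = 7 and occupies 2 bytes.
Bytes at offsets 7..8: E6 D7.
Little-endian stores the least-significant byte at the lowest address.
Reassemble most-significant byte first: D7 E6 → 0xD7E6.
Top bit is set, so as a signed 16-bit value this is 0xD7E6 − 2^16 = -10266.

-10266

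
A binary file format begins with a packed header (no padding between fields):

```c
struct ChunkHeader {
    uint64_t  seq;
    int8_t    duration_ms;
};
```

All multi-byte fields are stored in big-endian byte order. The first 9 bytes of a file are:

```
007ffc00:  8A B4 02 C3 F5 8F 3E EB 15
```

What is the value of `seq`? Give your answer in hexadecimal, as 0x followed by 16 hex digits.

0x8AB402C3F58F3EEB

`seq` is the first field, at byte offset 0, occupying 8 bytes.
Bytes at offsets 0..7: 8A B4 02 C3 F5 8F 3E EB.
Big-endian stores the most-significant byte at the lowest address.
The bytes are already most-significant first: 0x8AB402C3F58F3EEB.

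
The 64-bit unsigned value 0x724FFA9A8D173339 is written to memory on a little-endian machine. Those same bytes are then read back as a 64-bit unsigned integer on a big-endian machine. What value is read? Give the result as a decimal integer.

4121663980932058994

Stored little-endian, the bytes at ascending addresses are 39 33 17 8D 9A FA 4F 72.
Read back as big-endian, the last byte is least significant, giving 0x3933178D9AFA4F72.
0x3933178D9AFA4F72 = 4121663980932058994.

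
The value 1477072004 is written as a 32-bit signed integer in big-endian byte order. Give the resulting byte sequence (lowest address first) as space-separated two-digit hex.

58 0A 54 84

1477072004 in hexadecimal, padded to 32 bits, is 0x580A5484.
Split into bytes (most-significant first): 58 0A 54 84.
Big-endian stores the most-significant byte at the lowest address.
So the memory order matches the most-significant-first order: 58 0A 54 84.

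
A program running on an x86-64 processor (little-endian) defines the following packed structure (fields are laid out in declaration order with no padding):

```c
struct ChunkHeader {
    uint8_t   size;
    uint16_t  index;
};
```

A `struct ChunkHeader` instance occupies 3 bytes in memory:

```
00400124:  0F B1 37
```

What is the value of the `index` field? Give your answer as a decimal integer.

14257

`index` follows `size` (1 byte), so it starts at byte offset 1 and occupies 2 bytes.
Bytes at offsets 1..2: B1 37.
Little-endian stores the least-significant byte at the lowest address.
Reassemble most-significant byte first: 37 B1 → 0x37B1.
0x37B1 = 14257.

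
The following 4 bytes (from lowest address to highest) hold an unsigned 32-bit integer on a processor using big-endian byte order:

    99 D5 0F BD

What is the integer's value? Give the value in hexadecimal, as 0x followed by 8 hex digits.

Big-endian: lowest address holds the most-significant byte.
The bytes are already most-significant first: 0x99D50FBD.

0x99D50FBD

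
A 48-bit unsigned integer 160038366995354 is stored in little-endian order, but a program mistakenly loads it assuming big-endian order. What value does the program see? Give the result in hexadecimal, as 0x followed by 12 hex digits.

0x9AE303D68D91

160038366995354 in 48-bit hexadecimal is 0x918DD603E39A.
Stored little-endian, the bytes at ascending addresses are 9A E3 03 D6 8D 91.
Read back as big-endian, the last byte is least significant, giving 0x9AE303D68D91.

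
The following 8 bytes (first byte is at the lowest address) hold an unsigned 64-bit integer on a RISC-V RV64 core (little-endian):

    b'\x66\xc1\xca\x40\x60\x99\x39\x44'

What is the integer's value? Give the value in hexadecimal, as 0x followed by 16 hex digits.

In little-endian order the low byte comes first in memory.
Reassemble most-significant byte first: 44 39 99 60 40 CA C1 66 → 0x4439996040CAC166.

0x4439996040CAC166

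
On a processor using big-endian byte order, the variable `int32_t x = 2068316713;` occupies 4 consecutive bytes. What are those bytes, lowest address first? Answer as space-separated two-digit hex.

7B 48 02 29

2068316713 in hexadecimal, padded to 32 bits, is 0x7B480229.
Split into bytes (most-significant first): 7B 48 02 29.
Big-endian: lowest address holds the most-significant byte.
So the memory order matches the most-significant-first order: 7B 48 02 29.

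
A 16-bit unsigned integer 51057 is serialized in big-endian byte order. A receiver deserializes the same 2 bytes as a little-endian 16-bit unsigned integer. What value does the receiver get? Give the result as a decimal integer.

29127

51057 in 16-bit hexadecimal is 0xC771.
Stored big-endian, the bytes at ascending addresses are C7 71.
Read back as little-endian, the first byte is least significant, giving 0x71C7.
0x71C7 = 29127.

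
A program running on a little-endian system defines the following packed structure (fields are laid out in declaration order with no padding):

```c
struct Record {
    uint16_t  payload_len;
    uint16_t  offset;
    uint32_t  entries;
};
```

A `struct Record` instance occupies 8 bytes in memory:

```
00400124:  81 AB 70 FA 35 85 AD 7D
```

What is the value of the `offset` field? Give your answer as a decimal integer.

`offset` follows `payload_len` (2 bytes), so it starts at byte offset 2 and occupies 2 bytes.
Bytes at offsets 2..3: 70 FA.
Little-endian: lowest address holds the least-significant byte.
Reassemble most-significant byte first: FA 70 → 0xFA70.
0xFA70 = 64112.

64112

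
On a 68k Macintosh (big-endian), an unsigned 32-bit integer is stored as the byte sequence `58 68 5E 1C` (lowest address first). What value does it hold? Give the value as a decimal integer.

1483234844

Big-endian stores the most-significant byte at the lowest address.
The bytes are already most-significant first: 0x58685E1C.
0x58685E1C = 1483234844.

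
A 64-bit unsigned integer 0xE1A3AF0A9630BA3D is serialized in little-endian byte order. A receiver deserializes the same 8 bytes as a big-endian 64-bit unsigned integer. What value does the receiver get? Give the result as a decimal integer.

Stored little-endian, the bytes at ascending addresses are 3D BA 30 96 0A AF A3 E1.
Read back as big-endian, the last byte is least significant, giving 0x3DBA30960AAFA3E1.
0x3DBA30960AAFA3E1 = 4447921002964296673.

4447921002964296673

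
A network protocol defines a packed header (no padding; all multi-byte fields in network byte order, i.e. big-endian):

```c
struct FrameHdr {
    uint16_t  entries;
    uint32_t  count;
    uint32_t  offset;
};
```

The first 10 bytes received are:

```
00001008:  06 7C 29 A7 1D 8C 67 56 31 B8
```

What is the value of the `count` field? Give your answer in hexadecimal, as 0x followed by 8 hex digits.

`count` follows `entries` (2 bytes), so it starts at byte offset 2 and occupies 4 bytes.
Bytes at offsets 2..5: 29 A7 1D 8C.
Big-endian stores the most-significant byte at the lowest address.
The bytes are already most-significant first: 0x29A71D8C.

0x29A71D8C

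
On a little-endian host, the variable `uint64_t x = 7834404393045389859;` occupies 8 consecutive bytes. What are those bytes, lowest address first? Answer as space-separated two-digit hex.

7834404393045389859 in hexadecimal, padded to 64 bits, is 0x6CB965497A3AF223.
Split into bytes (most-significant first): 6C B9 65 49 7A 3A F2 23.
Little-endian stores the least-significant byte at the lowest address.
So at ascending addresses the bytes are 23 F2 3A 7A 49 65 B9 6C.

23 F2 3A 7A 49 65 B9 6C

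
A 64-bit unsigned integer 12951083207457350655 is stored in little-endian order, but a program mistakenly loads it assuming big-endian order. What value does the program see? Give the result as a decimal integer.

18420572628474248115

12951083207457350655 in 64-bit hexadecimal is 0xB3BB7D8F3505A3FF.
Stored little-endian, the bytes at ascending addresses are FF A3 05 35 8F 7D BB B3.
Read back as big-endian, the last byte is least significant, giving 0xFFA305358F7DBBB3.
0xFFA305358F7DBBB3 = 18420572628474248115.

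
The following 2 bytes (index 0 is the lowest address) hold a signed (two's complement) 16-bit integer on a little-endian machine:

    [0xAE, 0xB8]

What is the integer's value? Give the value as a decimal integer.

In little-endian order the low byte comes first in memory.
Reassemble most-significant byte first: B8 AE → 0xB8AE.
Top bit is set, so as a signed 16-bit value this is 0xB8AE − 2^16 = -18258.

-18258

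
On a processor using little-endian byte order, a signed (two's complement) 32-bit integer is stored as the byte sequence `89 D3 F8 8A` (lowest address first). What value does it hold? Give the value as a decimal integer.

Little-endian stores the least-significant byte at the lowest address.
Reassemble most-significant byte first: 8A F8 D3 89 → 0x8AF8D389.
Top bit is set, so as a signed 32-bit value this is 0x8AF8D389 − 2^32 = -1963404407.

-1963404407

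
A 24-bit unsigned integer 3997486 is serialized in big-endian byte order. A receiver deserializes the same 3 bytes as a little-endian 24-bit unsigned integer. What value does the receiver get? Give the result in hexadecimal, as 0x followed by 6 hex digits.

0x2EFF3C

3997486 in 24-bit hexadecimal is 0x3CFF2E.
Stored big-endian, the bytes at ascending addresses are 3C FF 2E.
Read back as little-endian, the first byte is least significant, giving 0x2EFF3C.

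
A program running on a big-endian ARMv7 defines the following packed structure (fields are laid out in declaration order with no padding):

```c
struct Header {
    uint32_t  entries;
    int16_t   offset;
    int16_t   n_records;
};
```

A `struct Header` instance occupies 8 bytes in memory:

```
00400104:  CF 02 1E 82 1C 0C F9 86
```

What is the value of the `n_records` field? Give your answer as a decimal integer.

`n_records` follows `entries` (4 B), `offset` (2 B), so it starts at offset 4 + 2 = 6 and occupies 2 bytes.
Bytes at offsets 6..7: F9 86.
In big-endian order the high byte comes first in memory.
The bytes are already most-significant first: 0xF986.
Top bit is set, so as a signed 16-bit value this is 0xF986 − 2^16 = -1658.

-1658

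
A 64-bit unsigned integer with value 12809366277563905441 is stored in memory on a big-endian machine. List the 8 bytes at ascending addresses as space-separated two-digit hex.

B1 C4 02 C3 34 10 75 A1

12809366277563905441 in hexadecimal, padded to 64 bits, is 0xB1C402C3341075A1.
Split into bytes (most-significant first): B1 C4 02 C3 34 10 75 A1.
Big-endian: lowest address holds the most-significant byte.
So the memory order matches the most-significant-first order: B1 C4 02 C3 34 10 75 A1.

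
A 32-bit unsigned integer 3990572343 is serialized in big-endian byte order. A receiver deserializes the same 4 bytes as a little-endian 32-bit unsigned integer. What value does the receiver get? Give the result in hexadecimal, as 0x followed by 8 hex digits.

0x374DDBED

3990572343 in 32-bit hexadecimal is 0xEDDB4D37.
Stored big-endian, the bytes at ascending addresses are ED DB 4D 37.
Read back as little-endian, the first byte is least significant, giving 0x374DDBED.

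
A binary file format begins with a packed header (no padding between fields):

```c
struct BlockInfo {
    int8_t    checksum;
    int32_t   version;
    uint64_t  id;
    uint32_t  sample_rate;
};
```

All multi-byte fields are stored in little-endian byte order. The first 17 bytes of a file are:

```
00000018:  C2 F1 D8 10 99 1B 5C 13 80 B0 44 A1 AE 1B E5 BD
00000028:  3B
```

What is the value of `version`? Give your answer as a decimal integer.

`version` follows `checksum` (1 byte), so it starts at byte offset 1 and occupies 4 bytes.
Bytes at offsets 1..4: F1 D8 10 99.
Little-endian stores the least-significant byte at the lowest address.
Reassemble most-significant byte first: 99 10 D8 F1 → 0x9910D8F1.
Top bit is set, so as a signed 32-bit value this is 0x9910D8F1 − 2^32 = -1726949135.

-1726949135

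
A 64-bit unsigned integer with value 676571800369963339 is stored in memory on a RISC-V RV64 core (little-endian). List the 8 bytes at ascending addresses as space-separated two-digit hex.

4B 21 19 C2 77 AA 63 09

676571800369963339 in hexadecimal, padded to 64 bits, is 0x0963AA77C219214B.
Split into bytes (most-significant first): 09 63 AA 77 C2 19 21 4B.
Little-endian stores the least-significant byte at the lowest address.
So at ascending addresses the bytes are 4B 21 19 C2 77 AA 63 09.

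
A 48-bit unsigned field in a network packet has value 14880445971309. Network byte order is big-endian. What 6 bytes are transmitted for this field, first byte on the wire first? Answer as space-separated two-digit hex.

0D 88 9F B2 3B 6D

14880445971309 in hexadecimal, padded to 48 bits, is 0x0D889FB23B6D.
Split into bytes (most-significant first): 0D 88 9F B2 3B 6D.
Big-endian: lowest address holds the most-significant byte.
So the memory order matches the most-significant-first order: 0D 88 9F B2 3B 6D.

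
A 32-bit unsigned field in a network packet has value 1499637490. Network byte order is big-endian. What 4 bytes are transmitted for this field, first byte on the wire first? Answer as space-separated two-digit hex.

1499637490 in hexadecimal, padded to 32 bits, is 0x5962A6F2.
Split into bytes (most-significant first): 59 62 A6 F2.
In big-endian order the high byte comes first in memory.
So the memory order matches the most-significant-first order: 59 62 A6 F2.

59 62 A6 F2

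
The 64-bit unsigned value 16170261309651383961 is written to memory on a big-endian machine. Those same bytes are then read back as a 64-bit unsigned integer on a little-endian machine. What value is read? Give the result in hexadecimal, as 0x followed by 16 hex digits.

0x997603C7FC4E68E0

16170261309651383961 in 64-bit hexadecimal is 0xE0684EFCC7037699.
Stored big-endian, the bytes at ascending addresses are E0 68 4E FC C7 03 76 99.
Read back as little-endian, the first byte is least significant, giving 0x997603C7FC4E68E0.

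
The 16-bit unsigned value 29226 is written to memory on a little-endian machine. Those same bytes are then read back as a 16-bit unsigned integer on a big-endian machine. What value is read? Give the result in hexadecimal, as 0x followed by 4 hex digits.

0x2A72

29226 in 16-bit hexadecimal is 0x722A.
Stored little-endian, the bytes at ascending addresses are 2A 72.
Read back as big-endian, the last byte is least significant, giving 0x2A72.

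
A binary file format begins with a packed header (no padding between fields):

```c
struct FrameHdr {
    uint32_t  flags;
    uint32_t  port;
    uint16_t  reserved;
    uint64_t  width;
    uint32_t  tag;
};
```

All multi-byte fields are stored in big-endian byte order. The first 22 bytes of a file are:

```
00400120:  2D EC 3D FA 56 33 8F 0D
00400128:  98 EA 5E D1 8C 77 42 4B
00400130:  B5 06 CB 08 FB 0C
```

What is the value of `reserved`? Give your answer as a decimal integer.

`reserved` follows `flags` (4 B), `port` (4 B), so it starts at offset 4 + 4 = 8 and occupies 2 bytes.
Bytes at offsets 8..9: 98 EA.
Big-endian: lowest address holds the most-significant byte.
The bytes are already most-significant first: 0x98EA.
0x98EA = 39146.

39146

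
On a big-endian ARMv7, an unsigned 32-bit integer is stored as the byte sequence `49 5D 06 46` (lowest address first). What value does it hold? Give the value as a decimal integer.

1230833222

Big-endian stores the most-significant byte at the lowest address.
The bytes are already most-significant first: 0x495D0646.
0x495D0646 = 1230833222.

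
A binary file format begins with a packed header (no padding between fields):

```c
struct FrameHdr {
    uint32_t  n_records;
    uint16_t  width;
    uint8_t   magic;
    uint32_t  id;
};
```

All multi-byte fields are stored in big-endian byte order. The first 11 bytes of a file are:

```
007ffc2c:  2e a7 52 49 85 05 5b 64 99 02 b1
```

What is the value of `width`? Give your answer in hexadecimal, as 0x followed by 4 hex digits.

`width` follows `n_records` (4 bytes), so it starts at byte offset 4 and occupies 2 bytes.
Bytes at offsets 4..5: 85 05.
Big-endian stores the most-significant byte at the lowest address.
The bytes are already most-significant first: 0x8505.

0x8505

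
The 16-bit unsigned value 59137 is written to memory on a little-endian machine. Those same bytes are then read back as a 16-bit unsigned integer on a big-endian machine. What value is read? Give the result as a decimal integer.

59137 in 16-bit hexadecimal is 0xE701.
Stored little-endian, the bytes at ascending addresses are 01 E7.
Read back as big-endian, the last byte is least significant, giving 0x01E7.
0x01E7 = 487.

487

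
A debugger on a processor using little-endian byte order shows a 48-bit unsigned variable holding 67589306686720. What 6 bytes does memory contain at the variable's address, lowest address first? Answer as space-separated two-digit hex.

67589306686720 in hexadecimal, padded to 48 bits, is 0x3D78DC9D9D00.
Split into bytes (most-significant first): 3D 78 DC 9D 9D 00.
Little-endian stores the least-significant byte at the lowest address.
So at ascending addresses the bytes are 00 9D 9D DC 78 3D.

00 9D 9D DC 78 3D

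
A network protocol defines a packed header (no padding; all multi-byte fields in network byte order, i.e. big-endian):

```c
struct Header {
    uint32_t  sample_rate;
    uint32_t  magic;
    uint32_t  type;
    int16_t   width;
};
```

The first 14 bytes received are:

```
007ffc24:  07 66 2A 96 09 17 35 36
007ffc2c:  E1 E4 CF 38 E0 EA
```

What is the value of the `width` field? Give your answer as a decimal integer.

`width` follows `sample_rate` (4 B), `magic` (4 B), `type` (4 B), so it starts at offset 4 + 4 + 4 = 12 and occupies 2 bytes.
Bytes at offsets 12..13: E0 EA.
In big-endian order the high byte comes first in memory.
The bytes are already most-significant first: 0xE0EA.
Top bit is set, so as a signed 16-bit value this is 0xE0EA − 2^16 = -7958.

-7958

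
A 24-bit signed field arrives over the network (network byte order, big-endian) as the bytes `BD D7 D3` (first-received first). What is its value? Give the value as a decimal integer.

-4335661

Big-endian stores the most-significant byte at the lowest address.
The bytes are already most-significant first: 0xBDD7D3.
Top bit is set, so as a signed 24-bit value this is 0xBDD7D3 − 2^24 = -4335661.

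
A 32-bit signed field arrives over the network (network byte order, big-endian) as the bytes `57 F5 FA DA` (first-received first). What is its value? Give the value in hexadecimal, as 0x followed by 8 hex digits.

0x57F5FADA

Big-endian: lowest address holds the most-significant byte.
The bytes are already most-significant first: 0x57F5FADA.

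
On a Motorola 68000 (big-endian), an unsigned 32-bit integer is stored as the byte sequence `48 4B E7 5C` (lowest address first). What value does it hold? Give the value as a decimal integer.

Big-endian stores the most-significant byte at the lowest address.
The bytes are already most-significant first: 0x484BE75C.
0x484BE75C = 1212933980.

1212933980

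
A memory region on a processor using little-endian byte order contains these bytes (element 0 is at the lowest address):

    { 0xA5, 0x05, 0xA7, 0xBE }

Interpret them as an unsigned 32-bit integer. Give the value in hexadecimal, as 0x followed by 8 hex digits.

Little-endian stores the least-significant byte at the lowest address.
Reassemble most-significant byte first: BE A7 05 A5 → 0xBEA705A5.

0xBEA705A5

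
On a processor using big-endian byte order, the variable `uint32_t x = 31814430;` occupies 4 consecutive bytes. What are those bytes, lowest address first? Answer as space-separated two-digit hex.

01 E5 73 1E

31814430 in hexadecimal, padded to 32 bits, is 0x01E5731E.
Split into bytes (most-significant first): 01 E5 73 1E.
In big-endian order the high byte comes first in memory.
So the memory order matches the most-significant-first order: 01 E5 73 1E.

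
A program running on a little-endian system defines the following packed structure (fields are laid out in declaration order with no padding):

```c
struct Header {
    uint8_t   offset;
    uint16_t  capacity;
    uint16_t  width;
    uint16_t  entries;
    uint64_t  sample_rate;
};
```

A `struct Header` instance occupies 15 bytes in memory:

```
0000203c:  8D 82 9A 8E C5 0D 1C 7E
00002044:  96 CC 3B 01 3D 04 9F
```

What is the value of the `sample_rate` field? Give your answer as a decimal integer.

`sample_rate` follows `offset` (1 B), `capacity` (2 B), `width` (2 B), `entries` (2 B), so it starts at offset 1 + 2 + 2 + 2 = 7 and occupies 8 bytes.
Bytes at offsets 7..14: 7E 96 CC 3B 01 3D 04 9F.
Little-endian: lowest address holds the least-significant byte.
Reassemble most-significant byte first: 9F 04 3D 01 3B CC 96 7E → 0x9F043D013BCC967E.
0x9F043D013BCC967E = 11458350427444909694.

11458350427444909694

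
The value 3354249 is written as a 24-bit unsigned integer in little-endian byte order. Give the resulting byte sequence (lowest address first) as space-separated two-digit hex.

89 2E 33

3354249 in hexadecimal, padded to 24 bits, is 0x332E89.
Split into bytes (most-significant first): 33 2E 89.
Little-endian stores the least-significant byte at the lowest address.
So at ascending addresses the bytes are 89 2E 33.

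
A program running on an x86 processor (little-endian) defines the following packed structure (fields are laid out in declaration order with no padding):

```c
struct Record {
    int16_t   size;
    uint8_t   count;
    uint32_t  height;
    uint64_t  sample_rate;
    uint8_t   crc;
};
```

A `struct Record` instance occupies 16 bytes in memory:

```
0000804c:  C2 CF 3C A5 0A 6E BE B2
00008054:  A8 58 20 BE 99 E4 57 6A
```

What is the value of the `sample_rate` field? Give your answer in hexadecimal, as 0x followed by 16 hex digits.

`sample_rate` follows `size` (2 B), `count` (1 B), `height` (4 B), so it starts at offset 2 + 1 + 4 = 7 and occupies 8 bytes.
Bytes at offsets 7..14: B2 A8 58 20 BE 99 E4 57.
Little-endian stores the least-significant byte at the lowest address.
Reassemble most-significant byte first: 57 E4 99 BE 20 58 A8 B2 → 0x57E499BE2058A8B2.

0x57E499BE2058A8B2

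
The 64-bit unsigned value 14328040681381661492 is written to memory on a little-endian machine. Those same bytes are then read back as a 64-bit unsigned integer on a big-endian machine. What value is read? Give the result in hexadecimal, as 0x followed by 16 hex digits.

14328040681381661492 in 64-bit hexadecimal is 0xC6D76D1625198B34.
Stored little-endian, the bytes at ascending addresses are 34 8B 19 25 16 6D D7 C6.
Read back as big-endian, the last byte is least significant, giving 0x348B1925166DD7C6.

0x348B1925166DD7C6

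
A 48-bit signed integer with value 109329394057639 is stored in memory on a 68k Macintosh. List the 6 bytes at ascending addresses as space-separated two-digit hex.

109329394057639 in hexadecimal, padded to 48 bits, is 0x636F3BB241A7.
Split into bytes (most-significant first): 63 6F 3B B2 41 A7.
Big-endian stores the most-significant byte at the lowest address.
So the memory order matches the most-significant-first order: 63 6F 3B B2 41 A7.

63 6F 3B B2 41 A7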